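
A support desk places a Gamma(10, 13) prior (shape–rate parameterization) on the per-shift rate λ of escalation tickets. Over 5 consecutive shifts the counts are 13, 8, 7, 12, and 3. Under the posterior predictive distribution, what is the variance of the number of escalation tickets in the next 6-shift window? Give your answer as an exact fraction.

212/9

Total count: 13 + 8 + 7 + 12 + 3 = 43.
Total exposure: 5 shifts.
The Gamma prior is conjugate for the Poisson rate, so λ | data ~ Gamma(10+43, 13+5) = Gamma(53, 18).
The posterior predictive for a window of length T is Negative Binomial with variance T·α'·(β'+T)/β'² = 6·53·24/324 = 212/9.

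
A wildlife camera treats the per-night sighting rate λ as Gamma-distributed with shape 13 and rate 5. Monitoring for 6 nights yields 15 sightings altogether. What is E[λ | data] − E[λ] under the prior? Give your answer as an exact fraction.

Total count 15 over total exposure 6 nights.
The Gamma prior is conjugate for the Poisson rate, so λ | data ~ Gamma(13+15, 5+6) = Gamma(28, 11).
Posterior mean = 28/11 = 28/11; prior mean = 13/5 = 13/5. Difference = 28/11 − 13/5 = -3/55.

-3/55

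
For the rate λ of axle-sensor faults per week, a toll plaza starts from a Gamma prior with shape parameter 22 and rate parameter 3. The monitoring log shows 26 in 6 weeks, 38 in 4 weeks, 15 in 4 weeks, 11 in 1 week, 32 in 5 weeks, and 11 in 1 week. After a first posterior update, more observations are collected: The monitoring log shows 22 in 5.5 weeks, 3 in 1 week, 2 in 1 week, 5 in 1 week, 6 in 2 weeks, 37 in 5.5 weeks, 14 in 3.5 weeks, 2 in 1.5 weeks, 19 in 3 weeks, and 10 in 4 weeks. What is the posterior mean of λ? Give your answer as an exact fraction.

275/52

Total count: 26 + 38 + 15 + 11 + 32 + 11 = 133.
Total exposure: 6 + 4 + 4 + 1 + 5 + 1 = 21 weeks.
After the first batch: Gamma(22 + 133, 3 + 21) = Gamma(155, 24).
Total count: 22 + 3 + 2 + 5 + 6 + 37 + 14 + 2 + 19 + 10 = 120.
Total exposure: 5.5 + 1 + 1 + 1 + 2 + 5.5 + 3.5 + 1.5 + 3 + 4 = 28 weeks.
After the second batch: Gamma(155 + 120, 24 + 28) = Gamma(275, 52).
Posterior mean = α'/β' = 275/52.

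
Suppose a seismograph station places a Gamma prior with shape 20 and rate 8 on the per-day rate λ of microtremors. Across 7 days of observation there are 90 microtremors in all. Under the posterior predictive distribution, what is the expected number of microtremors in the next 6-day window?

44

Total count 90 over total exposure 7 days.
The Gamma prior is conjugate for the Poisson rate, so λ | data ~ Gamma(20+90, 8+7) = Gamma(110, 15).
Predictive mean over a 6-day window = T·E[λ|data] = 6·110/15 = 44.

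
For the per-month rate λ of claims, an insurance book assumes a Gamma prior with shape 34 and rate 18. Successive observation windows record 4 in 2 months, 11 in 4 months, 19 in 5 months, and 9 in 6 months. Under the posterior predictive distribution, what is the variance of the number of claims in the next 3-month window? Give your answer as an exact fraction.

Total count: 4 + 11 + 19 + 9 = 43.
Total exposure: 2 + 4 + 5 + 6 = 17 months.
By Gamma–Poisson conjugacy, the posterior is Gamma(α + Σx, β + Σt) = Gamma(34 + 43, 18 + 17) = Gamma(77, 35).
The posterior predictive for a window of length T is Negative Binomial with variance T·α'·(β'+T)/β'² = 3·77·38/1225 = 1254/175.

1254/175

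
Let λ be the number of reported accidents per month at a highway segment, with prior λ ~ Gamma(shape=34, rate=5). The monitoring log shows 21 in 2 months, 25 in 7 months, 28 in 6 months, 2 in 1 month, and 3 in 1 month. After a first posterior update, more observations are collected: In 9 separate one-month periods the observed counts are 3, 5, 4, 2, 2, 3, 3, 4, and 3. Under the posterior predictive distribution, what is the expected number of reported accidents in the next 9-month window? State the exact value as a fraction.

Total count: 21 + 25 + 28 + 2 + 3 = 79.
Total exposure: 2 + 7 + 6 + 1 + 1 = 17 months.
After the first batch: Gamma(34 + 79, 5 + 17) = Gamma(113, 22).
Total count: 3 + 5 + 4 + 2 + 2 + 3 + 3 + 4 + 3 = 29.
Total exposure: 9 months.
After the second batch: Gamma(113 + 29, 22 + 9) = Gamma(142, 31).
Predictive mean over a 9-month window = T·E[λ|data] = 9·142/31 = 1278/31.

1278/31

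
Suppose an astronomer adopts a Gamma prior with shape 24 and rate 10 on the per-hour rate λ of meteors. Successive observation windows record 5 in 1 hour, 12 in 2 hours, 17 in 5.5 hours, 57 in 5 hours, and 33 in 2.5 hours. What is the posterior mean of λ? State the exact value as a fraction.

Total count: 5 + 12 + 17 + 57 + 33 = 124.
Total exposure: 1 + 2 + 5.5 + 5 + 2.5 = 16 hours.
Conjugate update: add total count to the shape and total exposure to the rate, giving Gamma(148, 26).
Posterior mean = α'/β' = 148/26 = 74/13.

74/13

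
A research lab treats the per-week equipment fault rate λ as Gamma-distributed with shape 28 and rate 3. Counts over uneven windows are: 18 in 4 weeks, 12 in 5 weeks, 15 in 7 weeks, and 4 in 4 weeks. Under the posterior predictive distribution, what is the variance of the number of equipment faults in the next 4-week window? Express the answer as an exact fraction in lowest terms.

Total count: 18 + 12 + 15 + 4 = 49.
Total exposure: 4 + 5 + 7 + 4 = 20 weeks.
Conjugate update: add total count to the shape and total exposure to the rate, giving Gamma(77, 23).
The posterior predictive for a window of length T is Negative Binomial with variance T·α'·(β'+T)/β'² = 4·77·27/529 = 8316/529.

8316/529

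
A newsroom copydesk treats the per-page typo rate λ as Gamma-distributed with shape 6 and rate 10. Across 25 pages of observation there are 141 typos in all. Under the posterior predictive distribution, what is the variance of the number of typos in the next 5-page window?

Total count 141 over total exposure 25 pages.
The Gamma prior is conjugate for the Poisson rate, so λ | data ~ Gamma(6+141, 10+25) = Gamma(147, 35).
The posterior predictive for a window of length T is Negative Binomial with variance T·α'·(β'+T)/β'² = 5·147·40/1225 = 24.

24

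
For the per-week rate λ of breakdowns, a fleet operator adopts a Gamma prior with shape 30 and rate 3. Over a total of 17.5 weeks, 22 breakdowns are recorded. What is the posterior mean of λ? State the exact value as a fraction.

104/41

Total count 22 over total exposure 17.5 weeks.
Conjugate update: add total count to the shape and total exposure to the rate, giving Gamma(52, 41/2).
Posterior mean = α'/β' = 52/(41/2) = 104/41.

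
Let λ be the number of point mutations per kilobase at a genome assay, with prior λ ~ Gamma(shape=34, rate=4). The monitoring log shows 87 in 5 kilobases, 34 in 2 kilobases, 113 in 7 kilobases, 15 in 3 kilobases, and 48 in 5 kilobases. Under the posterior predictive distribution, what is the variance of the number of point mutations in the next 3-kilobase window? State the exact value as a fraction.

Total count: 87 + 34 + 113 + 15 + 48 = 297.
Total exposure: 5 + 2 + 7 + 3 + 5 = 22 kilobases.
Conjugate update: add total count to the shape and total exposure to the rate, giving Gamma(331, 26).
The posterior predictive for a window of length T is Negative Binomial with variance T·α'·(β'+T)/β'² = 3·331·29/676 = 28797/676.

28797/676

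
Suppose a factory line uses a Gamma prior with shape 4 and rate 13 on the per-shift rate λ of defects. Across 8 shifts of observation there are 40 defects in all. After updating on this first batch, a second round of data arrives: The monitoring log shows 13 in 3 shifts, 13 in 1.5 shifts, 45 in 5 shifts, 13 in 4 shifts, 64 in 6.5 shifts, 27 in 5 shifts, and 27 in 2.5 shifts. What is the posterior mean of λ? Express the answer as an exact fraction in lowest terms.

492/97

Total count 40 over total exposure 8 shifts.
After the first batch: Gamma(4 + 40, 13 + 8) = Gamma(44, 21).
Total count: 13 + 13 + 45 + 13 + 64 + 27 + 27 = 202.
Total exposure: 3 + 1.5 + 5 + 4 + 6.5 + 5 + 2.5 = 27.5 shifts.
After the second batch: Gamma(44 + 202, 21 + 27.5) = Gamma(246, 97/2).
Posterior mean = α'/β' = 246/(97/2) = 492/97.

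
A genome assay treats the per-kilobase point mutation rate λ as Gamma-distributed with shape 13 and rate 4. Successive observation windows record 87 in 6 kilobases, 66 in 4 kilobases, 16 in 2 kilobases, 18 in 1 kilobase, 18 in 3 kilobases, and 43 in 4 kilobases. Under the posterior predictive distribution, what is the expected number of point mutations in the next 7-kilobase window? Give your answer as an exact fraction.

609/8

Total count: 87 + 66 + 16 + 18 + 18 + 43 = 248.
Total exposure: 6 + 4 + 2 + 1 + 3 + 4 = 20 kilobases.
Conjugate update: add total count to the shape and total exposure to the rate, giving Gamma(261, 24).
Predictive mean over a 7-kilobase window = T·E[λ|data] = 7·261/24 = 609/8.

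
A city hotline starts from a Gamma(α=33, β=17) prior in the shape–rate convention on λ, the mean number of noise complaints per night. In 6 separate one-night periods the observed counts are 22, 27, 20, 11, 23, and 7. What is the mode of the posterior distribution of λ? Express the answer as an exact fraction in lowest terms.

142/23

Total count: 22 + 27 + 20 + 11 + 23 + 7 = 110.
Total exposure: 6 nights.
Posterior: α' = 33 + 110 = 143, β' = 17 + 6 = 23.
Posterior mode = (α'−1)/β' = 142/23.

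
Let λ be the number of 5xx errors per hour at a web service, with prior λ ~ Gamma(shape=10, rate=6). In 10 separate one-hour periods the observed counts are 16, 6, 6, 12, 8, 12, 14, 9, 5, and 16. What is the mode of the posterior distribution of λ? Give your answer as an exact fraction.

113/16

Total count: 16 + 6 + 6 + 12 + 8 + 12 + 14 + 9 + 5 + 16 = 104.
Total exposure: 10 hours.
The Gamma prior is conjugate for the Poisson rate, so λ | data ~ Gamma(10+104, 6+10) = Gamma(114, 16).
Posterior mode = (α'−1)/β' = 113/16.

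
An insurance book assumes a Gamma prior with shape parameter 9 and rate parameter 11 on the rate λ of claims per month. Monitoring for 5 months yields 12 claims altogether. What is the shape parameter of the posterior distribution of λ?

21

Total count 12 over total exposure 5 months.
The Gamma prior is conjugate for the Poisson rate, so λ | data ~ Gamma(9+12, 11+5) = Gamma(21, 16).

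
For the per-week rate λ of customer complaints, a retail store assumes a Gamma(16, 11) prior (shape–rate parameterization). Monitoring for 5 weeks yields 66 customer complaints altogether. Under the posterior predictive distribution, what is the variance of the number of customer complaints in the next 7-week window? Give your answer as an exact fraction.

6601/128

Total count 66 over total exposure 5 weeks.
By Gamma–Poisson conjugacy, the posterior is Gamma(α + Σx, β + Σt) = Gamma(16 + 66, 11 + 5) = Gamma(82, 16).
The posterior predictive for a window of length T is Negative Binomial with variance T·α'·(β'+T)/β'² = 7·82·23/256 = 6601/128.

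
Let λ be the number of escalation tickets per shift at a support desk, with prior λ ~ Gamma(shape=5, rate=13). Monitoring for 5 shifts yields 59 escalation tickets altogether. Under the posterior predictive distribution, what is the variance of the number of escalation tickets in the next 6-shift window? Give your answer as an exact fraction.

Total count 59 over total exposure 5 shifts.
Posterior: α' = 5 + 59 = 64, β' = 13 + 5 = 18.
The posterior predictive for a window of length T is Negative Binomial with variance T·α'·(β'+T)/β'² = 6·64·24/324 = 256/9.

256/9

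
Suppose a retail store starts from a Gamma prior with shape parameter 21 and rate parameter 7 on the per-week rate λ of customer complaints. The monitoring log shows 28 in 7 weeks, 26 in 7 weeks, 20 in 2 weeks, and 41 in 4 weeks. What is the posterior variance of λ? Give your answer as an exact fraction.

Total count: 28 + 26 + 20 + 41 = 115.
Total exposure: 7 + 7 + 2 + 4 = 20 weeks.
Gamma(α, β) with Poisson data over total exposure Σt gives posterior Gamma(α+Σx, β+Σt) = Gamma(136, 27).
Posterior variance = α'/β'² = 136/729.

136/729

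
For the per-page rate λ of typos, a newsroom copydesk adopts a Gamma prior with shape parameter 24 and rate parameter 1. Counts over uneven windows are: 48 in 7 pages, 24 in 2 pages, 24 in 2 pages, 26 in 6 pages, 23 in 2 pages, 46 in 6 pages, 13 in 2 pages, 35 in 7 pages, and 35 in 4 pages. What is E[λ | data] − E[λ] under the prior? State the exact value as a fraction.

Total count: 48 + 24 + 24 + 26 + 23 + 46 + 13 + 35 + 35 = 274.
Total exposure: 7 + 2 + 2 + 6 + 2 + 6 + 2 + 7 + 4 = 38 pages.
The Gamma prior is conjugate for the Poisson rate, so λ | data ~ Gamma(24+274, 1+38) = Gamma(298, 39).
Posterior mean = 298/39 = 298/39; prior mean = 24/1 = 24. Difference = 298/39 − 24 = -638/39.

-638/39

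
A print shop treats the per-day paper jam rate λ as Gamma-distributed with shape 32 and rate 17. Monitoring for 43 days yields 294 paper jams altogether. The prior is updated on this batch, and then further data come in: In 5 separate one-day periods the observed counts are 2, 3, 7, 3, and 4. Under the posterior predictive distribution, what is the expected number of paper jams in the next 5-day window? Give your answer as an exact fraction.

Total count 294 over total exposure 43 days.
After the first batch: Gamma(32 + 294, 17 + 43) = Gamma(326, 60).
Total count: 2 + 3 + 7 + 3 + 4 = 19.
Total exposure: 5 days.
After the second batch: Gamma(326 + 19, 60 + 5) = Gamma(345, 65).
Predictive mean over a 5-day window = T·E[λ|data] = 5·345/65 = 345/13.

345/13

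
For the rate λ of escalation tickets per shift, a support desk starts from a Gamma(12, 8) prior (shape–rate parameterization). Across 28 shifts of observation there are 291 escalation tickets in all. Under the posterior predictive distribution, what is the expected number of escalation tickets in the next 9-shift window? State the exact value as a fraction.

303/4

Total count 291 over total exposure 28 shifts.
Conjugate update: add total count to the shape and total exposure to the rate, giving Gamma(303, 36).
Predictive mean over a 9-shift window = T·E[λ|data] = 9·303/36 = 303/4.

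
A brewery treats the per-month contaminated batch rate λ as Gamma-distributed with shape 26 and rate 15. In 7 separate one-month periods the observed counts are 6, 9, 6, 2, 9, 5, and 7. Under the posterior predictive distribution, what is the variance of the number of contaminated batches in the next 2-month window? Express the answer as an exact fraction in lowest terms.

840/121

Total count: 6 + 9 + 6 + 2 + 9 + 5 + 7 = 44.
Total exposure: 7 months.
Gamma(α, β) with Poisson data over total exposure Σt gives posterior Gamma(α+Σx, β+Σt) = Gamma(70, 22).
The posterior predictive for a window of length T is Negative Binomial with variance T·α'·(β'+T)/β'² = 2·70·24/484 = 840/121.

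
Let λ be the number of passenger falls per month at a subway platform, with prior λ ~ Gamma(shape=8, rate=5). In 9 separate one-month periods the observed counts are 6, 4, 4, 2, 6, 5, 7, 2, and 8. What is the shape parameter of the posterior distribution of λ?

52

Total count: 6 + 4 + 4 + 2 + 6 + 5 + 7 + 2 + 8 = 44.
Total exposure: 9 months.
Gamma(α, β) with Poisson data over total exposure Σt gives posterior Gamma(α+Σx, β+Σt) = Gamma(52, 14).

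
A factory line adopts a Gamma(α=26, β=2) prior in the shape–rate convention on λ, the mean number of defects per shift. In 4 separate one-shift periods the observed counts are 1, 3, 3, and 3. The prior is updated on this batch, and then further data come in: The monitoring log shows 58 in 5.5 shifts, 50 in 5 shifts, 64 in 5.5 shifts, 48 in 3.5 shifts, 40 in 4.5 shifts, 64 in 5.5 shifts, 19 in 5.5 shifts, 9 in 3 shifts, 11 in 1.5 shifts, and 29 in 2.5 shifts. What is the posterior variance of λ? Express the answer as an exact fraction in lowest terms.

Total count: 1 + 3 + 3 + 3 = 10.
Total exposure: 4 shifts.
After the first batch: Gamma(26 + 10, 2 + 4) = Gamma(36, 6).
Total count: 58 + 50 + 64 + 48 + 40 + 64 + 19 + 9 + 11 + 29 = 392.
Total exposure: 5.5 + 5 + 5.5 + 3.5 + 4.5 + 5.5 + 5.5 + 3 + 1.5 + 2.5 = 42 shifts.
After the second batch: Gamma(36 + 392, 6 + 42) = Gamma(428, 48).
Posterior variance = α'/β'² = 428/2304 = 107/576.

107/576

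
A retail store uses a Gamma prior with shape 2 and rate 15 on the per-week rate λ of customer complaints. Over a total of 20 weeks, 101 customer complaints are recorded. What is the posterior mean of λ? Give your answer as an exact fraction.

103/35

Total count 101 over total exposure 20 weeks.
By Gamma–Poisson conjugacy, the posterior is Gamma(α + Σx, β + Σt) = Gamma(2 + 101, 15 + 20) = Gamma(103, 35).
Posterior mean = α'/β' = 103/35.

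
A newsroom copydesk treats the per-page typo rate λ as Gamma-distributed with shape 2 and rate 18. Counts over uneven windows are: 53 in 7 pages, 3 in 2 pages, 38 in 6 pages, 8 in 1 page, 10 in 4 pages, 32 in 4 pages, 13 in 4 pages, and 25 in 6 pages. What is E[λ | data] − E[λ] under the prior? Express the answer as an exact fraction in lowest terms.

401/117

Total count: 53 + 3 + 38 + 8 + 10 + 32 + 13 + 25 = 182.
Total exposure: 7 + 2 + 6 + 1 + 4 + 4 + 4 + 6 = 34 pages.
By Gamma–Poisson conjugacy, the posterior is Gamma(α + Σx, β + Σt) = Gamma(2 + 182, 18 + 34) = Gamma(184, 52).
Posterior mean = 184/52 = 46/13; prior mean = 2/18 = 1/9. Difference = 46/13 − 1/9 = 401/117.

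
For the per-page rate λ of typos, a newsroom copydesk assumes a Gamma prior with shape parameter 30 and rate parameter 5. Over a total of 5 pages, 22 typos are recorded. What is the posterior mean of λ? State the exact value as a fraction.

26/5

Total count 22 over total exposure 5 pages.
Gamma(α, β) with Poisson data over total exposure Σt gives posterior Gamma(α+Σx, β+Σt) = Gamma(52, 10).
Posterior mean = α'/β' = 52/10 = 26/5.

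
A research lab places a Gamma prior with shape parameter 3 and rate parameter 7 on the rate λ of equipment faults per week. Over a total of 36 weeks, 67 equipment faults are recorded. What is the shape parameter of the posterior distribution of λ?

Total count 67 over total exposure 36 weeks.
The Gamma prior is conjugate for the Poisson rate, so λ | data ~ Gamma(3+67, 7+36) = Gamma(70, 43).

70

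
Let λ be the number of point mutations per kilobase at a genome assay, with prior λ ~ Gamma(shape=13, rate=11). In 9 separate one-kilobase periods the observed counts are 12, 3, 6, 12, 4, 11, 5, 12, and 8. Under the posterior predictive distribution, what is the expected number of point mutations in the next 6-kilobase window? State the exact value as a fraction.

129/5

Total count: 12 + 3 + 6 + 12 + 4 + 11 + 5 + 12 + 8 = 73.
Total exposure: 9 kilobases.
By Gamma–Poisson conjugacy, the posterior is Gamma(α + Σx, β + Σt) = Gamma(13 + 73, 11 + 9) = Gamma(86, 20).
Predictive mean over a 6-kilobase window = T·E[λ|data] = 6·86/20 = 129/5.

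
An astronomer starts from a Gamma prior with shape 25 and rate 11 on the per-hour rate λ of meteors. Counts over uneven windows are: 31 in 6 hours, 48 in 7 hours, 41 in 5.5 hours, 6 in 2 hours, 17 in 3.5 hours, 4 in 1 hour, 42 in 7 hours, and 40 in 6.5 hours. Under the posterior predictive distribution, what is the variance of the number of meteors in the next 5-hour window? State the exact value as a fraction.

276860/9801

Total count: 31 + 48 + 41 + 6 + 17 + 4 + 42 + 40 = 229.
Total exposure: 6 + 7 + 5.5 + 2 + 3.5 + 1 + 7 + 6.5 = 38.5 hours.
Conjugate update: add total count to the shape and total exposure to the rate, giving Gamma(254, 99/2).
The posterior predictive for a window of length T is Negative Binomial with variance T·α'·(β'+T)/β'² = 5·254·(109/2)/(9801/4) = 276860/9801.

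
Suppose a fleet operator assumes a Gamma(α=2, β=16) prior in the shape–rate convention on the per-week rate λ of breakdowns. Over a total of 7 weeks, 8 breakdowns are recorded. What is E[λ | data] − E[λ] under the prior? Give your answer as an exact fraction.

Total count 8 over total exposure 7 weeks.
The Gamma prior is conjugate for the Poisson rate, so λ | data ~ Gamma(2+8, 16+7) = Gamma(10, 23).
Posterior mean = 10/23 = 10/23; prior mean = 2/16 = 1/8. Difference = 10/23 − 1/8 = 57/184.

57/184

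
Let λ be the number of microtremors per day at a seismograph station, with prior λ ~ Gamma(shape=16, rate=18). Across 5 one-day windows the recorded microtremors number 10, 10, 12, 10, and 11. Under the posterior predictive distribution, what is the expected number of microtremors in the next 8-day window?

24

Total count: 10 + 10 + 12 + 10 + 11 = 53.
Total exposure: 5 days.
Gamma(α, β) with Poisson data over total exposure Σt gives posterior Gamma(α+Σx, β+Σt) = Gamma(69, 23).
Predictive mean over an 8-day window = T·E[λ|data] = 8·69/23 = 24.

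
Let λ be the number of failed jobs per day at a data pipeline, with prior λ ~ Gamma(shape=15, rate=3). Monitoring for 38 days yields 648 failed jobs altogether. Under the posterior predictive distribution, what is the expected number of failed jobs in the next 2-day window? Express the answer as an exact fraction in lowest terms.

1326/41

Total count 648 over total exposure 38 days.
Gamma(α, β) with Poisson data over total exposure Σt gives posterior Gamma(α+Σx, β+Σt) = Gamma(663, 41).
Predictive mean over a 2-day window = T·E[λ|data] = 2·663/41 = 1326/41.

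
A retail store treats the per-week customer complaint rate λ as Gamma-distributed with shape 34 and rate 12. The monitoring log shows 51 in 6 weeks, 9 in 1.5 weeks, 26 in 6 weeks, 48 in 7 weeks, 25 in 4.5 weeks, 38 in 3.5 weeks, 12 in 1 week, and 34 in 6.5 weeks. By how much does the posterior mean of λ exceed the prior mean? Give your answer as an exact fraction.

47/16

Total count: 51 + 9 + 26 + 48 + 25 + 38 + 12 + 34 = 243.
Total exposure: 6 + 1.5 + 6 + 7 + 4.5 + 3.5 + 1 + 6.5 = 36 weeks.
By Gamma–Poisson conjugacy, the posterior is Gamma(α + Σx, β + Σt) = Gamma(34 + 243, 12 + 36) = Gamma(277, 48).
Posterior mean = 277/48 = 277/48; prior mean = 34/12 = 17/6. Difference = 277/48 − 17/6 = 47/16.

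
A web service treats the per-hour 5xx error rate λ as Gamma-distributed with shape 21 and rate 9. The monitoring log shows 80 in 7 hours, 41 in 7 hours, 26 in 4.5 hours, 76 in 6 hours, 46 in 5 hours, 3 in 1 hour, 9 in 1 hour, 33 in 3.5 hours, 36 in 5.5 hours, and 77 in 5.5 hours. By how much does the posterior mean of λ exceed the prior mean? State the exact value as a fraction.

Total count: 80 + 41 + 26 + 76 + 46 + 3 + 9 + 33 + 36 + 77 = 427.
Total exposure: 7 + 7 + 4.5 + 6 + 5 + 1 + 1 + 3.5 + 5.5 + 5.5 = 46 hours.
The Gamma prior is conjugate for the Poisson rate, so λ | data ~ Gamma(21+427, 9+46) = Gamma(448, 55).
Posterior mean = 448/55 = 448/55; prior mean = 21/9 = 7/3. Difference = 448/55 − 7/3 = 959/165.

959/165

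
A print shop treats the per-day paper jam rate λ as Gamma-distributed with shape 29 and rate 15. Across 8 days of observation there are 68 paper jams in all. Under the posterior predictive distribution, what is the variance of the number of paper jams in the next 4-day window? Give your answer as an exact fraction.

10476/529

Total count 68 over total exposure 8 days.
Gamma(α, β) with Poisson data over total exposure Σt gives posterior Gamma(α+Σx, β+Σt) = Gamma(97, 23).
The posterior predictive for a window of length T is Negative Binomial with variance T·α'·(β'+T)/β'² = 4·97·27/529 = 10476/529.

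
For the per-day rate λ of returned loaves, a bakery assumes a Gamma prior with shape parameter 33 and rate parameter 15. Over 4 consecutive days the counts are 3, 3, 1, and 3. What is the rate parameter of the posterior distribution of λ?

Total count: 3 + 3 + 1 + 3 = 10.
Total exposure: 4 days.
Gamma(α, β) with Poisson data over total exposure Σt gives posterior Gamma(α+Σx, β+Σt) = Gamma(43, 19).

19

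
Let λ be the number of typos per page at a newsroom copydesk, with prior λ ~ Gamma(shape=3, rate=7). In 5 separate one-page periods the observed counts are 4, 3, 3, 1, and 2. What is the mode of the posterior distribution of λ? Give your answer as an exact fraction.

5/4

Total count: 4 + 3 + 3 + 1 + 2 = 13.
Total exposure: 5 pages.
By Gamma–Poisson conjugacy, the posterior is Gamma(α + Σx, β + Σt) = Gamma(3 + 13, 7 + 5) = Gamma(16, 12).
Posterior mode = (α'−1)/β' = 15/12 = 5/4.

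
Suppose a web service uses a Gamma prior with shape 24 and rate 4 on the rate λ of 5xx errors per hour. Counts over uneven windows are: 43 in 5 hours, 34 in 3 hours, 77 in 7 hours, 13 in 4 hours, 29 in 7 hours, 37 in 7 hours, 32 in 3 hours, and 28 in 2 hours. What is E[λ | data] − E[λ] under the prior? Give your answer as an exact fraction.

65/42

Total count: 43 + 34 + 77 + 13 + 29 + 37 + 32 + 28 = 293.
Total exposure: 5 + 3 + 7 + 4 + 7 + 7 + 3 + 2 = 38 hours.
Gamma(α, β) with Poisson data over total exposure Σt gives posterior Gamma(α+Σx, β+Σt) = Gamma(317, 42).
Posterior mean = 317/42 = 317/42; prior mean = 24/4 = 6. Difference = 317/42 − 6 = 65/42.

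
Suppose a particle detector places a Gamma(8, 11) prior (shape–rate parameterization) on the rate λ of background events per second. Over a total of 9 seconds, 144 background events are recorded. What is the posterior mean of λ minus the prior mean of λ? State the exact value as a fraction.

Total count 144 over total exposure 9 seconds.
Gamma(α, β) with Poisson data over total exposure Σt gives posterior Gamma(α+Σx, β+Σt) = Gamma(152, 20).
Posterior mean = 152/20 = 38/5; prior mean = 8/11 = 8/11. Difference = 38/5 − 8/11 = 378/55.

378/55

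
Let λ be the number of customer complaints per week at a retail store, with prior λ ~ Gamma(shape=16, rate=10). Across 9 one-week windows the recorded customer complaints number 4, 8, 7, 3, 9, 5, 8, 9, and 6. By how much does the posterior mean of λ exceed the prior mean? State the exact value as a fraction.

223/95

Total count: 4 + 8 + 7 + 3 + 9 + 5 + 8 + 9 + 6 = 59.
Total exposure: 9 weeks.
The Gamma prior is conjugate for the Poisson rate, so λ | data ~ Gamma(16+59, 10+9) = Gamma(75, 19).
Posterior mean = 75/19 = 75/19; prior mean = 16/10 = 8/5. Difference = 75/19 − 8/5 = 223/95.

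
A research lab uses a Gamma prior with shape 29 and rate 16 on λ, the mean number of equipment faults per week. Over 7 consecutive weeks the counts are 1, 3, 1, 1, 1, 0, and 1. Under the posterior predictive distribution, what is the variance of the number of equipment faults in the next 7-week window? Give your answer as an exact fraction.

7770/529

Total count: 1 + 3 + 1 + 1 + 1 + 0 + 1 = 8.
Total exposure: 7 weeks.
By Gamma–Poisson conjugacy, the posterior is Gamma(α + Σx, β + Σt) = Gamma(29 + 8, 16 + 7) = Gamma(37, 23).
The posterior predictive for a window of length T is Negative Binomial with variance T·α'·(β'+T)/β'² = 7·37·30/529 = 7770/529.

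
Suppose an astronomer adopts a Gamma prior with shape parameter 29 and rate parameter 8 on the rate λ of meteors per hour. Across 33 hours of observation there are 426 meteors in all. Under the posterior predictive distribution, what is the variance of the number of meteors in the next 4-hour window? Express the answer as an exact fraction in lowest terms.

81900/1681

Total count 426 over total exposure 33 hours.
Posterior: α' = 29 + 426 = 455, β' = 8 + 33 = 41.
The posterior predictive for a window of length T is Negative Binomial with variance T·α'·(β'+T)/β'² = 4·455·45/1681 = 81900/1681.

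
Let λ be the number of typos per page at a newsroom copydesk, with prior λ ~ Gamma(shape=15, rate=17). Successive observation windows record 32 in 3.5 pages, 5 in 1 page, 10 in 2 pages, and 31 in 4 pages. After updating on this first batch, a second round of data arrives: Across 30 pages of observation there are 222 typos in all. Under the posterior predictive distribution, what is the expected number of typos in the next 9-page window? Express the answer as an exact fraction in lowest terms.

1134/23

Total count: 32 + 5 + 10 + 31 = 78.
Total exposure: 3.5 + 1 + 2 + 4 = 10.5 pages.
After the first batch: Gamma(15 + 78, 17 + 10.5) = Gamma(93, 55/2).
Total count 222 over total exposure 30 pages.
After the second batch: Gamma(93 + 222, 55/2 + 30) = Gamma(315, 115/2).
Predictive mean over a 9-page window = T·E[λ|data] = 9·315/(115/2) = 1134/23.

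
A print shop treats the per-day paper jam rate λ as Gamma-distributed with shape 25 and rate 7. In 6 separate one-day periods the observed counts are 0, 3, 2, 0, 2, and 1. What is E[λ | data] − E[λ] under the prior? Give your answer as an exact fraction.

-94/91

Total count: 0 + 3 + 2 + 0 + 2 + 1 = 8.
Total exposure: 6 days.
Gamma(α, β) with Poisson data over total exposure Σt gives posterior Gamma(α+Σx, β+Σt) = Gamma(33, 13).
Posterior mean = 33/13 = 33/13; prior mean = 25/7 = 25/7. Difference = 33/13 − 25/7 = -94/91.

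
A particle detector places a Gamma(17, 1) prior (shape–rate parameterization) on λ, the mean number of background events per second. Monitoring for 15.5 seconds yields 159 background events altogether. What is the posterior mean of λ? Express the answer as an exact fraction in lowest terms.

32/3

Total count 159 over total exposure 15.5 seconds.
Gamma(α, β) with Poisson data over total exposure Σt gives posterior Gamma(α+Σx, β+Σt) = Gamma(176, 33/2).
Posterior mean = α'/β' = 176/(33/2) = 32/3.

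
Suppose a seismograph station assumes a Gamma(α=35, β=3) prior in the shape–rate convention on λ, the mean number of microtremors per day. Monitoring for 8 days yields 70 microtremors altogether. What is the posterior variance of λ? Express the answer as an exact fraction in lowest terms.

Total count 70 over total exposure 8 days.
The Gamma prior is conjugate for the Poisson rate, so λ | data ~ Gamma(35+70, 3+8) = Gamma(105, 11).
Posterior variance = α'/β'² = 105/121.

105/121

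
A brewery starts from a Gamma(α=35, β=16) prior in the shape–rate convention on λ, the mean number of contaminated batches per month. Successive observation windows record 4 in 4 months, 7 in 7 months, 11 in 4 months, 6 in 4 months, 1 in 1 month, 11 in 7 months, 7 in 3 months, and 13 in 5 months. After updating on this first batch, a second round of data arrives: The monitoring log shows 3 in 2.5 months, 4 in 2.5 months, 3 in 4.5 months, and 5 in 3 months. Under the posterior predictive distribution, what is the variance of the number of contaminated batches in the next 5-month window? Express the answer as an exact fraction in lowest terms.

Total count: 4 + 7 + 11 + 6 + 1 + 11 + 7 + 13 = 60.
Total exposure: 4 + 7 + 4 + 4 + 1 + 7 + 3 + 5 = 35 months.
After the first batch: Gamma(35 + 60, 16 + 35) = Gamma(95, 51).
Total count: 3 + 4 + 3 + 5 = 15.
Total exposure: 2.5 + 2.5 + 4.5 + 3 = 12.5 months.
After the second batch: Gamma(95 + 15, 51 + 12.5) = Gamma(110, 127/2).
The posterior predictive for a window of length T is Negative Binomial with variance T·α'·(β'+T)/β'² = 5·110·(137/2)/(16129/4) = 150700/16129.

150700/16129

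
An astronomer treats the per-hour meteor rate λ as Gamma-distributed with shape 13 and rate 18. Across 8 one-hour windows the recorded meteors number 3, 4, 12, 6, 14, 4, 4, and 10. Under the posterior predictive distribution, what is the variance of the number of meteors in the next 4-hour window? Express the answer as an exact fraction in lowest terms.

2100/169

Total count: 3 + 4 + 12 + 6 + 14 + 4 + 4 + 10 = 57.
Total exposure: 8 hours.
Gamma(α, β) with Poisson data over total exposure Σt gives posterior Gamma(α+Σx, β+Σt) = Gamma(70, 26).
The posterior predictive for a window of length T is Negative Binomial with variance T·α'·(β'+T)/β'² = 4·70·30/676 = 2100/169.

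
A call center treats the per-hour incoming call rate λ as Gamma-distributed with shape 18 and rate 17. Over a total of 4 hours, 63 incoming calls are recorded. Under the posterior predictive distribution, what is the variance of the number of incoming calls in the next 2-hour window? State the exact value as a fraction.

414/49

Total count 63 over total exposure 4 hours.
By Gamma–Poisson conjugacy, the posterior is Gamma(α + Σx, β + Σt) = Gamma(18 + 63, 17 + 4) = Gamma(81, 21).
The posterior predictive for a window of length T is Negative Binomial with variance T·α'·(β'+T)/β'² = 2·81·23/441 = 414/49.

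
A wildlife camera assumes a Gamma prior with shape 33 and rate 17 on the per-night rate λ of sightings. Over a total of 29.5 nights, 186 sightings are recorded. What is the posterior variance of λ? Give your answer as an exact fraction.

292/2883

Total count 186 over total exposure 29.5 nights.
The Gamma prior is conjugate for the Poisson rate, so λ | data ~ Gamma(33+186, 17+29.5) = Gamma(219, 93/2).
Posterior variance = α'/β'² = 219/(8649/4) = 292/2883.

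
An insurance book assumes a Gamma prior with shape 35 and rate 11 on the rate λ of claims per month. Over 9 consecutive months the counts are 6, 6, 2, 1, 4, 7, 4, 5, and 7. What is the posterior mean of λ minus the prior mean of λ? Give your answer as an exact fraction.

147/220

Total count: 6 + 6 + 2 + 1 + 4 + 7 + 4 + 5 + 7 = 42.
Total exposure: 9 months.
Conjugate update: add total count to the shape and total exposure to the rate, giving Gamma(77, 20).
Posterior mean = 77/20 = 77/20; prior mean = 35/11 = 35/11. Difference = 77/20 − 35/11 = 147/220.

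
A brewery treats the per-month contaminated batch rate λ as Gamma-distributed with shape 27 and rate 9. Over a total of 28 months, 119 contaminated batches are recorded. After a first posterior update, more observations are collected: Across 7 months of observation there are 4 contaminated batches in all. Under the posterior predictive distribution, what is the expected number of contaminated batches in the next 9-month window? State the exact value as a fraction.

675/22

Total count 119 over total exposure 28 months.
After the first batch: Gamma(27 + 119, 9 + 28) = Gamma(146, 37).
Total count 4 over total exposure 7 months.
After the second batch: Gamma(146 + 4, 37 + 7) = Gamma(150, 44).
Predictive mean over a 9-month window = T·E[λ|data] = 9·150/44 = 675/22.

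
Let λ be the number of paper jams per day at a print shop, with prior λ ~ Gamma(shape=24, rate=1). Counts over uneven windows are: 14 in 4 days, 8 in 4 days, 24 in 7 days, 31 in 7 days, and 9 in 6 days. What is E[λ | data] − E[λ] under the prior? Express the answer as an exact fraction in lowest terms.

-586/29

Total count: 14 + 8 + 24 + 31 + 9 = 86.
Total exposure: 4 + 4 + 7 + 7 + 6 = 28 days.
Gamma(α, β) with Poisson data over total exposure Σt gives posterior Gamma(α+Σx, β+Σt) = Gamma(110, 29).
Posterior mean = 110/29 = 110/29; prior mean = 24/1 = 24. Difference = 110/29 − 24 = -586/29.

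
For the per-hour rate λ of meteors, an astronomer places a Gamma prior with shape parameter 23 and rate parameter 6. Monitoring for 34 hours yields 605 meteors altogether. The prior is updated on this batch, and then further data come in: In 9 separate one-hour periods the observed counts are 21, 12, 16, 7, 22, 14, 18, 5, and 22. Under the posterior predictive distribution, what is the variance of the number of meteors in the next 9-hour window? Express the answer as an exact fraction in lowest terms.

399330/2401

Total count 605 over total exposure 34 hours.
After the first batch: Gamma(23 + 605, 6 + 34) = Gamma(628, 40).
Total count: 21 + 12 + 16 + 7 + 22 + 14 + 18 + 5 + 22 = 137.
Total exposure: 9 hours.
After the second batch: Gamma(628 + 137, 40 + 9) = Gamma(765, 49).
The posterior predictive for a window of length T is Negative Binomial with variance T·α'·(β'+T)/β'² = 9·765·58/2401 = 399330/2401.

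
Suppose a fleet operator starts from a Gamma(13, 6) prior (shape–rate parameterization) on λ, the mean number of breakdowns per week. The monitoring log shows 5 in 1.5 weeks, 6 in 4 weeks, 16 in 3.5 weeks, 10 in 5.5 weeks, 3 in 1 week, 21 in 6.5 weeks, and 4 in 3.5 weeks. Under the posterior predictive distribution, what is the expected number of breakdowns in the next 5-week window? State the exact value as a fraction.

Total count: 5 + 6 + 16 + 10 + 3 + 21 + 4 = 65.
Total exposure: 1.5 + 4 + 3.5 + 5.5 + 1 + 6.5 + 3.5 = 25.5 weeks.
Gamma(α, β) with Poisson data over total exposure Σt gives posterior Gamma(α+Σx, β+Σt) = Gamma(78, 63/2).
Predictive mean over a 5-week window = T·E[λ|data] = 5·78/(63/2) = 260/21.

260/21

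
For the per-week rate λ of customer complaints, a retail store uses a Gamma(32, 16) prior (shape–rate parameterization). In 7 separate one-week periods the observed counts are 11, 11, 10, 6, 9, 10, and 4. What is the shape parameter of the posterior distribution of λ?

93

Total count: 11 + 11 + 10 + 6 + 9 + 10 + 4 = 61.
Total exposure: 7 weeks.
Posterior: α' = 32 + 61 = 93, β' = 16 + 7 = 23.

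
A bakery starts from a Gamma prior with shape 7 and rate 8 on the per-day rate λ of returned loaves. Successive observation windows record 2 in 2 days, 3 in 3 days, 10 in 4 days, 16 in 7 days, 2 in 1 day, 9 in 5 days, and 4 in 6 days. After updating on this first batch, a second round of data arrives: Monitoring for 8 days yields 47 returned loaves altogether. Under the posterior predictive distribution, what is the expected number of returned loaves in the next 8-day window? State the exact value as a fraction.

200/11

Total count: 2 + 3 + 10 + 16 + 2 + 9 + 4 = 46.
Total exposure: 2 + 3 + 4 + 7 + 1 + 5 + 6 = 28 days.
After the first batch: Gamma(7 + 46, 8 + 28) = Gamma(53, 36).
Total count 47 over total exposure 8 days.
After the second batch: Gamma(53 + 47, 36 + 8) = Gamma(100, 44).
Predictive mean over an 8-day window = T·E[λ|data] = 8·100/44 = 200/11.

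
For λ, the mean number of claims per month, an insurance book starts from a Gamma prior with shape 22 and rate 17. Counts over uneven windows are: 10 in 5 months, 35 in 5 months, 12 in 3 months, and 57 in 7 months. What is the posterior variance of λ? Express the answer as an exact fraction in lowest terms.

Total count: 10 + 35 + 12 + 57 = 114.
Total exposure: 5 + 5 + 3 + 7 = 20 months.
By Gamma–Poisson conjugacy, the posterior is Gamma(α + Σx, β + Σt) = Gamma(22 + 114, 17 + 20) = Gamma(136, 37).
Posterior variance = α'/β'² = 136/1369.

136/1369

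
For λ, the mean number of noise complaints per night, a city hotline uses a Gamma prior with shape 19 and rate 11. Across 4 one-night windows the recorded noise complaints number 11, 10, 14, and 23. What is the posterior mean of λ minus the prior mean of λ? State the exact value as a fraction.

Total count: 11 + 10 + 14 + 23 = 58.
Total exposure: 4 nights.
Conjugate update: add total count to the shape and total exposure to the rate, giving Gamma(77, 15).
Posterior mean = 77/15 = 77/15; prior mean = 19/11 = 19/11. Difference = 77/15 − 19/11 = 562/165.

562/165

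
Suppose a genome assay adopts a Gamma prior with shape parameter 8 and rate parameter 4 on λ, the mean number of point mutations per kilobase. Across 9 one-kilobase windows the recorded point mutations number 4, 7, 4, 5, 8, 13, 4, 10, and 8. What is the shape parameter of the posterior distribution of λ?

Total count: 4 + 7 + 4 + 5 + 8 + 13 + 4 + 10 + 8 = 63.
Total exposure: 9 kilobases.
Posterior: α' = 8 + 63 = 71, β' = 4 + 9 = 13.

71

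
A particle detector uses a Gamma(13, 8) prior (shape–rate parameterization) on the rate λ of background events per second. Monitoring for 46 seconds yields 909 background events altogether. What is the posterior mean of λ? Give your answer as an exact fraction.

461/27

Total count 909 over total exposure 46 seconds.
Gamma(α, β) with Poisson data over total exposure Σt gives posterior Gamma(α+Σx, β+Σt) = Gamma(922, 54).
Posterior mean = α'/β' = 922/54 = 461/27.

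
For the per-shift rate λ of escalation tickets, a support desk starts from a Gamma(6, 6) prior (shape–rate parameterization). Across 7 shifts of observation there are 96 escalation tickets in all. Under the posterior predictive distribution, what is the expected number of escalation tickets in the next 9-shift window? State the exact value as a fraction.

918/13

Total count 96 over total exposure 7 shifts.
Posterior: α' = 6 + 96 = 102, β' = 6 + 7 = 13.
Predictive mean over a 9-shift window = T·E[λ|data] = 9·102/13 = 918/13.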